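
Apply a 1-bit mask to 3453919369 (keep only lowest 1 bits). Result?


3453919369 & 1 = 1

1


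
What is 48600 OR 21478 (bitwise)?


0b1011110111011000 | 0b101001111100110 = 0b1111111111111110 = 65534

65534


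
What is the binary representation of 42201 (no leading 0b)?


42201 = 1010010011011001 in binary

1010010011011001


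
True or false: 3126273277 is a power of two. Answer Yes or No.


0b10111010010101110010010011111101. Multiple bits set => No

No


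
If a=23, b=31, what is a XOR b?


23 ^ 31 = 8

8


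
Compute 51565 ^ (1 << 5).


51565 ^ (1 << 5) = 51565 ^ 32 = 51533

51533


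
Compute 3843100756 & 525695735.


0b11100101000100010001000001010100 & 0b11111010101010111101011110111 = 0b101000100010001000001010100 = 85004372

85004372


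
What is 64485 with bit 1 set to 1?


64485 | (1 << 1) = 64485 | 2 = 64487

64487


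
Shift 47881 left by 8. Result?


0b1011101100001001 << 8 = 0b101110110000100100000000 = 12257536

12257536


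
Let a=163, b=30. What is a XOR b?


163 ^ 30 = 189

189


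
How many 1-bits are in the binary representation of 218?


0b11011010 has 5 set bits

5


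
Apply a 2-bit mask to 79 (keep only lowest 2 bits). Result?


79 & 3 = 3

3


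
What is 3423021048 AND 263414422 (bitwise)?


0b11001100000001110010011111111000 & 0b1111101100110110001010010110 = 0b1100000000110010001010010000 = 201532048

201532048


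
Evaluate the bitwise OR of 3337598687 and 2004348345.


0b11000110111011111011011011011111 | 0b1110111011101111110110110111001 = 0b11110111111111111111111111111111 = 4160749567

4160749567


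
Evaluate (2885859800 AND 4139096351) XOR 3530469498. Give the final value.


Step 1: 2885859800 & 4139096351 = 2751502616
Step 2: 2751502616 ^ 3530469498 = 1986931042

1986931042


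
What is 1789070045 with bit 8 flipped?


1789070045 ^ (1 << 8) = 1789070045 ^ 256 = 1789070301

1789070301


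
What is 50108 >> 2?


0b1100001110111100 >> 2 = 0b11000011101111 = 12527

12527


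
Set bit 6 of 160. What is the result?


160 | (1 << 6) = 160 | 64 = 224

224


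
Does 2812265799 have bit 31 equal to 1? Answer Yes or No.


0b10100111100111111100010101000111, bit 31 = 1. Yes

Yes


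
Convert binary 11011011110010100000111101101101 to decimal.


11011011110010100000111101101101 in decimal = 3687452525

3687452525


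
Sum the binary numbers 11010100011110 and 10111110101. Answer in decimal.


11010100011110 + 10111110101 = 11101100010011 = 15123

15123


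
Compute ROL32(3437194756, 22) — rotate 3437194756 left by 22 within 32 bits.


Rotate 0b11001100110111110110111000000100 left by 22 (32-bit) = 0b10000001001100110011011111011011 = 2167617499

2167617499


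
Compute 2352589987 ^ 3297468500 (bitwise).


0b10001100001110011010110010100011 ^ 0b11000100100010110110000001010100 = 0b1001000101100101100110011110111 = 1219677431

1219677431


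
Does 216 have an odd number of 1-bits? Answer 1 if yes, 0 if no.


0b11011000 has 4 ones => parity 0

0


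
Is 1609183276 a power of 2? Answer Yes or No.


0b1011111111010100011000000101100. Multiple bits set => No

No


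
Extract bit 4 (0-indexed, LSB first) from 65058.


0b1111111000100010, position 4 = 0

0


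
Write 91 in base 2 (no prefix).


91 = 1011011 in binary

1011011


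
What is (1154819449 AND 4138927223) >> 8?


Step 1: 1154819449 & 4138927223 = 1150354545
Step 2: 1150354545 >> 8 = 4493572

4493572


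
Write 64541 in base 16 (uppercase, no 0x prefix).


64541 = FC1D hex

FC1D


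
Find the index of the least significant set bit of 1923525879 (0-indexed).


0b1110010101001101010110011110111. Lowest set bit at position 0

0


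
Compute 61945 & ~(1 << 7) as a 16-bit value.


61945 & ~(1 << 7) = 61817

61817


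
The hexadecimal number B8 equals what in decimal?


B8 hex = 184 decimal

184


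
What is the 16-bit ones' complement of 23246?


23246 ^ 65535 = 42289

42289


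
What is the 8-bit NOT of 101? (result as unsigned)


~0b1100101 = 0b10011010 = 154 (8-bit unsigned)

154


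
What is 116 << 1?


0b1110100 << 1 = 0b11101000 = 232

232


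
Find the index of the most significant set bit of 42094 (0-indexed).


0b1010010001101110. Highest set bit at position 15

15


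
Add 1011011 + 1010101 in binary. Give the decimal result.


1011011 + 1010101 = 10110000 = 176

176


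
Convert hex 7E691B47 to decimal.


7E691B47 hex = 2120817479 decimal

2120817479


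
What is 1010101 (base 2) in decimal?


1010101 in decimal = 85

85


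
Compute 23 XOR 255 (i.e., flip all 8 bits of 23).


23 ^ 255 = 232

232


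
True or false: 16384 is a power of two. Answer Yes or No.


0b100000000000000. Only one bit set => Yes

Yes


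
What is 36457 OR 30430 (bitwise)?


0b1000111001101001 | 0b111011011011110 = 0b1111111011111111 = 65279

65279


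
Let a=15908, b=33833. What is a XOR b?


15908 ^ 33833 = 47629

47629


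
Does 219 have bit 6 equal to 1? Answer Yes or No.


0b11011011, bit 6 = 1. Yes

Yes


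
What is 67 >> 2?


0b1000011 >> 2 = 0b10000 = 16

16


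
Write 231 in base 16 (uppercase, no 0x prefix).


231 = E7 hex

E7


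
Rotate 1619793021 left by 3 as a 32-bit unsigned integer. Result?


Rotate 0b1100000100011000001010001111101 left by 3 (32-bit) = 0b100011000001010001111101011 = 73442283

73442283


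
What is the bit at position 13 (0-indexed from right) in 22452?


0b101011110110100, position 13 = 0

0


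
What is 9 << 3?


0b1001 << 3 = 0b1001000 = 72

72


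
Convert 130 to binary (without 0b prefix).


130 = 10000010 in binary

10000010


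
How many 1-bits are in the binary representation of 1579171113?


0b1011110001000000011110100101001 has 14 set bits

14


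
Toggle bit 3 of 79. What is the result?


79 ^ (1 << 3) = 79 ^ 8 = 71

71


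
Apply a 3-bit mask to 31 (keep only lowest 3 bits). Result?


31 & 7 = 7

7


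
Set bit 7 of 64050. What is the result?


64050 | (1 << 7) = 64050 | 128 = 64178

64178


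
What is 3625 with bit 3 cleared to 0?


3625 & ~(1 << 3) = 3617

3617


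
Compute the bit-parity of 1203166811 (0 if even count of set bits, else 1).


0b1000111101101101101111001011011 has 20 ones => parity 0

0


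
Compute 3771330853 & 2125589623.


0b11100000110010011111000100100101 & 0b1111110101100011110110001110111 = 0b1100000100000011110000000100101 = 1619124261

1619124261


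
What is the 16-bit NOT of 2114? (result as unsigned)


~0b100001000010 = 0b1111011110111101 = 63421 (16-bit unsigned)

63421


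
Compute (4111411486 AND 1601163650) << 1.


Step 1: 4111411486 & 1601163650 = 1427046658
Step 2: 1427046658 << 1 = 2854093316

2854093316


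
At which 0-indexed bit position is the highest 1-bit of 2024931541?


0b1111000101100100000000011010101. Highest set bit at position 30

30


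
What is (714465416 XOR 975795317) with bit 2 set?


Step 1: 714465416 ^ 975795317 = 280794365
Step 2: 280794365 | (1 << 2) = 280794365 | 4 = 280794365

280794365


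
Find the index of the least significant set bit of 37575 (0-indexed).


0b1001001011000111. Lowest set bit at position 0

0


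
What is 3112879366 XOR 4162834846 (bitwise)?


0b10111001100010101100010100000110 ^ 0b11111000000111111101000110011110 = 0b1000001100101010001010010011000 = 1100289176

1100289176


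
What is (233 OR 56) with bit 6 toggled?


Step 1: 233 | 56 = 249
Step 2: 249 ^ (1 << 6) = 249 ^ 64 = 185

185


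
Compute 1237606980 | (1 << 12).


1237606980 | (1 << 12) = 1237606980 | 4096 = 1237611076

1237611076


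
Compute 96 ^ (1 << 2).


96 ^ (1 << 2) = 96 ^ 4 = 100

100


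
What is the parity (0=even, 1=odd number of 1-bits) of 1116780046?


0b1000010100100001011011000001110 has 12 ones => parity 0

0


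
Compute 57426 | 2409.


0b1110000001010010 | 0b100101101001 = 0b1110100101111011 = 59771

59771


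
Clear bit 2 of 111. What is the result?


111 & ~(1 << 2) = 107

107


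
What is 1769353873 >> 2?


0b1101001011101100011001010010001 >> 2 = 0b11010010111011000110010100100 = 442338468

442338468


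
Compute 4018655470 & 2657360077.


0b11101111100001111101000011101110 & 0b10011110011001000001100011001101 = 0b10001110000001000001000011001100 = 2382631116

2382631116


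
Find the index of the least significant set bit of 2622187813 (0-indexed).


0b10011100010010110110100100100101. Lowest set bit at position 0

0


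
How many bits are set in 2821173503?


0b10101000001001111011000011111111 has 18 set bits

18


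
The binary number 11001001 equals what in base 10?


11001001 in decimal = 201

201


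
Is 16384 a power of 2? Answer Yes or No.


0b100000000000000. Only one bit set => Yes

Yes


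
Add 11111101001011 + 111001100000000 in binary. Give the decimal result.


11111101001011 + 111001100000000 = 1011001001001011 = 45643

45643


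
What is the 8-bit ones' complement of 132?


132 ^ 255 = 123

123


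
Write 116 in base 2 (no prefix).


116 = 1110100 in binary

1110100


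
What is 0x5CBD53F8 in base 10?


5CBD53F8 hex = 1555911672 decimal

1555911672


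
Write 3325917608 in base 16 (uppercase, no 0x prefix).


3325917608 = C63D79A8 hex

C63D79A8


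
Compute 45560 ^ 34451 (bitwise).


0b1011000111111000 ^ 0b1000011010010011 = 0b11011101101011 = 14187

14187


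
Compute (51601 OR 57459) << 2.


Step 1: 51601 | 57459 = 59891
Step 2: 59891 << 2 = 239564

239564


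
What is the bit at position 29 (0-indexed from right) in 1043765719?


0b111110001101101001100111010111, position 29 = 1

1


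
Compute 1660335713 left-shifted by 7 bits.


0b1100010111101101011011001100001 << 7 = 0b11000101111011010110110011000010000000 = 212522971264

212522971264


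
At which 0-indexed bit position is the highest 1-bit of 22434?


0b101011110100010. Highest set bit at position 14

14


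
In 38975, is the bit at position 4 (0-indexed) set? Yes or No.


0b1001100000111111, bit 4 = 1. Yes

Yes


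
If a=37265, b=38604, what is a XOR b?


37265 ^ 38604 = 1885

1885


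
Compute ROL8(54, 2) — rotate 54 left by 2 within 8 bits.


Rotate 0b110110 left by 2 (8-bit) = 0b11011000 = 216

216


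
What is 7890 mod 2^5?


7890 & 31 = 18

18


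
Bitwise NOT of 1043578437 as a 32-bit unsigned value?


~0b111110001100111011111001000101 = 0b11000001110011000100000110111010 = 3251388858 (32-bit unsigned)

3251388858


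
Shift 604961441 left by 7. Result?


0b100100000011101111101010100001 << 7 = 0b1001000000111011111010101000010000000 = 77435064448

77435064448


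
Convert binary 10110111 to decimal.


10110111 in decimal = 183

183


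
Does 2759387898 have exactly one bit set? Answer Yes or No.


0b10100100011110001110101011111010. Multiple bits set => No

No


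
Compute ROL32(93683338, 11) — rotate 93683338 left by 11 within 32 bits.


Rotate 0b101100101010111111010001010 left by 11 (32-bit) = 0b10101011111101000101000000101100 = 2884915244

2884915244


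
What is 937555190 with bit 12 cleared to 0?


937555190 & ~(1 << 12) = 937551094

937551094


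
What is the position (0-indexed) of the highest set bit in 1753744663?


0b1101000100010000000010100010111. Highest set bit at position 30

30


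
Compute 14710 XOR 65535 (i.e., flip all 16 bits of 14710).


14710 ^ 65535 = 50825

50825


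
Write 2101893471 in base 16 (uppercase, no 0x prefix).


2101893471 = 7D48595F hex

7D48595F


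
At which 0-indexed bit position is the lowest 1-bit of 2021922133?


0b1111000100001000001010101010101. Lowest set bit at position 0

0


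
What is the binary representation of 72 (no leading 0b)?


72 = 1001000 in binary

1001000


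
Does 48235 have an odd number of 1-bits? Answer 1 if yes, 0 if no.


0b1011110001101011 has 10 ones => parity 0

0


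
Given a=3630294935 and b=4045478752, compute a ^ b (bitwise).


3630294935 ^ 4045478752 = 692124919

692124919


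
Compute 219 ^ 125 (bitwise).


0b11011011 ^ 0b1111101 = 0b10100110 = 166

166


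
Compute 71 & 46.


0b1000111 & 0b101110 = 0b110 = 6

6


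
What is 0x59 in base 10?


59 hex = 89 decimal

89


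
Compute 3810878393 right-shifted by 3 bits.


0b11100011001001010110001110111001 >> 3 = 0b11100011001001010110001110111 = 476359799

476359799


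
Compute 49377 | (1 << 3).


49377 | (1 << 3) = 49377 | 8 = 49385

49385


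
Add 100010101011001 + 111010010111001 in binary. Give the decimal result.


100010101011001 + 111010010111001 = 1011101000010010 = 47634

47634


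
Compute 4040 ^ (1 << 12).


4040 ^ (1 << 12) = 4040 ^ 4096 = 8136

8136


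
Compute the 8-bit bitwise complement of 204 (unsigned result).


~0b11001100 = 0b110011 = 51 (8-bit unsigned)

51


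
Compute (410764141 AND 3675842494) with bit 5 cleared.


Step 1: 410764141 & 3675842494 = 404276012
Step 2: 404276012 & ~(1 << 5) = 404275980

404275980


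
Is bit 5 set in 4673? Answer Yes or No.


0b1001001000001, bit 5 = 0. No

No


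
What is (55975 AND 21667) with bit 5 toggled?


Step 1: 55975 & 21667 = 20643
Step 2: 20643 ^ (1 << 5) = 20643 ^ 32 = 20611

20611


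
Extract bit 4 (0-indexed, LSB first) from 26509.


0b110011110001101, position 4 = 0

0


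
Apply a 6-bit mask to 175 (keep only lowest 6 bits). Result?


175 & 63 = 47

47


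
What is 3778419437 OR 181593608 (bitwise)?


0b11100001001101100001101011101101 | 0b1010110100101110011000001000 = 0b11101011111101101111111011101101 = 3958832877

3958832877


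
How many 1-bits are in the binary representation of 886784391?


0b110100110110110100000110000111 has 15 set bits

15


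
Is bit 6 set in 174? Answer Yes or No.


0b10101110, bit 6 = 0. No

No


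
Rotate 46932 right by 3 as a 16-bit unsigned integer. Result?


Rotate 0b1011011101010100 right by 3 (16-bit) = 0b1001011011101010 = 38634

38634


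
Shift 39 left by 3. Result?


0b100111 << 3 = 0b100111000 = 312

312


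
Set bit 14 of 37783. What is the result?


37783 | (1 << 14) = 37783 | 16384 = 54167

54167


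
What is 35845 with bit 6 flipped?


35845 ^ (1 << 6) = 35845 ^ 64 = 35909

35909


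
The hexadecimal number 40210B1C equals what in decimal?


40210B1C hex = 1075907356 decimal

1075907356


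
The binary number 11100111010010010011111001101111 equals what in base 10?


11100111010010010011111001101111 in decimal = 3880337007

3880337007


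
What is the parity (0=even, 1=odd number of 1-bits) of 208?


0b11010000 has 3 ones => parity 1

1


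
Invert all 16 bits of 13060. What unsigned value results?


13060 ^ 65535 = 52475

52475


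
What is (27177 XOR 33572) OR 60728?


Step 1: 27177 ^ 33572 = 59661
Step 2: 59661 | 60728 = 60733

60733


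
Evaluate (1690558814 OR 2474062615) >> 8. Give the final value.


Step 1: 1690558814 | 2474062615 = 4160222047
Step 2: 4160222047 >> 8 = 16250867

16250867


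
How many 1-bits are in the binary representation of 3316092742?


0b11000101101001111000111101000110 has 17 set bits

17


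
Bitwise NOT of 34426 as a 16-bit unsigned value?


~0b1000011001111010 = 0b111100110000101 = 31109 (16-bit unsigned)

31109


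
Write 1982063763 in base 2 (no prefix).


1982063763 = 1110110001000111110010010010011 in binary

1110110001000111110010010010011


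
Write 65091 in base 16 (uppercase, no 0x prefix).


65091 = FE43 hex

FE43


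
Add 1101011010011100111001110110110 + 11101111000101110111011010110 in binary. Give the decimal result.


1101011010011100111001110110110 + 11101111000101110111011010110 = 10001001001100010110001010001100 = 2301715084

2301715084


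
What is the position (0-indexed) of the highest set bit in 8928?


0b10001011100000. Highest set bit at position 13

13


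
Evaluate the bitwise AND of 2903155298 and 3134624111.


0b10101101000010101010001001100010 & 0b10111010110101101001000101101111 = 0b10101000000000101000000001100010 = 2818736226

2818736226


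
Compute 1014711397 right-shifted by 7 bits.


0b111100011110110100010001100101 >> 7 = 0b11110001111011010001000 = 7927432

7927432


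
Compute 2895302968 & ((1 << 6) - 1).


2895302968 & 63 = 56

56


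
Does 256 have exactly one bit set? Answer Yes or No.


0b100000000. Only one bit set => Yes

Yes


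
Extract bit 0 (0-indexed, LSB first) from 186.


0b10111010, position 0 = 0

0


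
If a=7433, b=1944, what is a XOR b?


7433 ^ 1944 = 6801

6801


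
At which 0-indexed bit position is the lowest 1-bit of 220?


0b11011100. Lowest set bit at position 2

2


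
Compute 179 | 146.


0b10110011 | 0b10010010 = 0b10110011 = 179

179


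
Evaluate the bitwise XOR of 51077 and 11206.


0b1100011110000101 ^ 0b10101111000110 = 0b1110110001000011 = 60483

60483


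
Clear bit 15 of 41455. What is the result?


41455 & ~(1 << 15) = 8687

8687


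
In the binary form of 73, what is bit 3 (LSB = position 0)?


0b1001001, position 3 = 1

1


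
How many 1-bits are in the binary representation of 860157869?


0b110011010001001111011110101101 has 18 set bits

18


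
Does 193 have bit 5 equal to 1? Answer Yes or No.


0b11000001, bit 5 = 0. No

No


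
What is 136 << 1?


0b10001000 << 1 = 0b100010000 = 272

272


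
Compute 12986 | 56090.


0b11001010111010 | 0b1101101100011010 = 0b1111101110111010 = 64442

64442


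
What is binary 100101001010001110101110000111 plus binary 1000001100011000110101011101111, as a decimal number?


100101001010001110101110000111 + 1000001100011000110101011101111 = 1100110101101010101011001110110 = 1723160182

1723160182


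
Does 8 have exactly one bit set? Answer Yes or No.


0b1000. Only one bit set => Yes

Yes


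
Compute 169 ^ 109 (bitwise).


0b10101001 ^ 0b1101101 = 0b11000100 = 196

196


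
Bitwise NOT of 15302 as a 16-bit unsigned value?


~0b11101111000110 = 0b1100010000111001 = 50233 (16-bit unsigned)

50233


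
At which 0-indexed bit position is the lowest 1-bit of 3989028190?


0b11101101110000111011110101011110. Lowest set bit at position 1

1


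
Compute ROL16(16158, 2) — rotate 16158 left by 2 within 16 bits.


Rotate 0b11111100011110 left by 2 (16-bit) = 0b1111110001111000 = 64632

64632


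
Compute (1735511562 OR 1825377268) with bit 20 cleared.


Step 1: 1735511562 | 1825377268 = 1878904830
Step 2: 1878904830 & ~(1 << 20) = 1877856254

1877856254


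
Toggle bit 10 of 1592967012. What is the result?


1592967012 ^ (1 << 10) = 1592967012 ^ 1024 = 1592965988

1592965988


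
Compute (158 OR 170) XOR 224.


Step 1: 158 | 170 = 190
Step 2: 190 ^ 224 = 94

94


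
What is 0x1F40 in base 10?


1F40 hex = 8000 decimal

8000


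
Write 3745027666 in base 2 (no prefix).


3745027666 = 11011111001110001001011001010010 in binary

11011111001110001001011001010010


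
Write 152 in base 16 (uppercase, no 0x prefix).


152 = 98 hex

98


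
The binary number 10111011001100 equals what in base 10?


10111011001100 in decimal = 11980

11980


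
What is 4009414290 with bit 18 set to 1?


4009414290 | (1 << 18) = 4009414290 | 262144 = 4009676434

4009676434


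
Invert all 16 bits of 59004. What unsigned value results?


59004 ^ 65535 = 6531

6531


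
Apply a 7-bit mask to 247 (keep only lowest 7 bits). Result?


247 & 127 = 119

119


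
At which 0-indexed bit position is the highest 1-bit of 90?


0b1011010. Highest set bit at position 6

6


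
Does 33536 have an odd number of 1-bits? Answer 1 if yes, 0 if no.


0b1000001100000000 has 3 ones => parity 1

1


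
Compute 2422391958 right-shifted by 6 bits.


0b10010000011000101100010010010110 >> 6 = 0b10010000011000101100010010 = 37849874

37849874


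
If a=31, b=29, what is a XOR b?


31 ^ 29 = 2

2


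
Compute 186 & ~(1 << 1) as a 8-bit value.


186 & ~(1 << 1) = 184

184


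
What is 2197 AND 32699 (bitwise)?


0b100010010101 & 0b111111110111011 = 0b100010010001 = 2193

2193


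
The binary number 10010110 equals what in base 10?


10010110 in decimal = 150

150


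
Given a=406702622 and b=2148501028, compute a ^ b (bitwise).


406702622 ^ 2148501028 = 2553433146

2553433146


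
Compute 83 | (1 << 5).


83 | (1 << 5) = 83 | 32 = 115

115


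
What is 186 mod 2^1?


186 & 1 = 0

0


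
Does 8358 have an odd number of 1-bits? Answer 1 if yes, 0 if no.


0b10000010100110 has 5 ones => parity 1

1


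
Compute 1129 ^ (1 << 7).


1129 ^ (1 << 7) = 1129 ^ 128 = 1257

1257


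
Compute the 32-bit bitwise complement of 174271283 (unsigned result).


~0b1010011000110010101100110011 = 0b11110101100111001101010011001100 = 4120696012 (32-bit unsigned)

4120696012


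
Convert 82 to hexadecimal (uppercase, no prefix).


82 = 52 hex

52


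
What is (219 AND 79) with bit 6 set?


Step 1: 219 & 79 = 75
Step 2: 75 | (1 << 6) = 75 | 64 = 75

75


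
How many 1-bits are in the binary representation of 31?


0b11111 has 5 set bits

5


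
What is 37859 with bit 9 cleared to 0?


37859 & ~(1 << 9) = 37347

37347


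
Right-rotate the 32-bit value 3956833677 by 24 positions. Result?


Rotate 0b11101011110110000111110110001101 right by 24 (32-bit) = 0b11011000011111011000110111101011 = 3632106987

3632106987


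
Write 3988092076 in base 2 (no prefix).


3988092076 = 11101101101101010111010010101100 in binary

11101101101101010111010010101100


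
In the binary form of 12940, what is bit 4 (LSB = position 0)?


0b11001010001100, position 4 = 0

0


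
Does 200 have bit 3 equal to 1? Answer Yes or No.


0b11001000, bit 3 = 1. Yes

Yes


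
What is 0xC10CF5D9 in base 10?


C10CF5D9 hex = 3238852057 decimal

3238852057


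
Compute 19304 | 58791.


0b100101101101000 | 0b1110010110100111 = 0b1110111111101111 = 61423

61423


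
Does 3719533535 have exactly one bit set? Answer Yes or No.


0b11011101101100111001001111011111. Multiple bits set => No

No


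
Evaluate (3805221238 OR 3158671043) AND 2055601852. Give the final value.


Step 1: 3805221238 | 3158671043 = 4275011575
Step 2: 4275011575 & 2055601852 = 2055569076

2055569076


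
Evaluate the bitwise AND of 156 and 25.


0b10011100 & 0b11001 = 0b11000 = 24

24


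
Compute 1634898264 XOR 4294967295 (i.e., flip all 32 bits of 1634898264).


1634898264 ^ 4294967295 = 2660069031

2660069031


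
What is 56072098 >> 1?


0b11010101111001011110100010 >> 1 = 0b1101010111100101111010001 = 28036049

28036049


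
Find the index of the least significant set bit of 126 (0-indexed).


0b1111110. Lowest set bit at position 1

1


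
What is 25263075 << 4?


0b1100000010111101111100011 << 4 = 0b11000000101111011111000110000 = 404209200

404209200


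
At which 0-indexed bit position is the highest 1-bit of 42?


0b101010. Highest set bit at position 5

5


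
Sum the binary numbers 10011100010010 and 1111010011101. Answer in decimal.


10011100010010 + 1111010011101 = 100010110101111 = 17839

17839


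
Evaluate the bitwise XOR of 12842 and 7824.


0b11001000101010 ^ 0b1111010010000 = 0b10110010111010 = 11450

11450


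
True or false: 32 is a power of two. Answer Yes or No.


0b100000. Only one bit set => Yes

Yes


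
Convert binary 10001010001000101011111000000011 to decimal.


10001010001000101011111000000011 in decimal = 2317532675

2317532675


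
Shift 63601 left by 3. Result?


0b1111100001110001 << 3 = 0b1111100001110001000 = 508808

508808


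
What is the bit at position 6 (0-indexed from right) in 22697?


0b101100010101001, position 6 = 0

0


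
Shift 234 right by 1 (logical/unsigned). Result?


0b11101010 >> 1 = 0b1110101 = 117

117


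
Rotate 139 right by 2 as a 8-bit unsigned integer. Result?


Rotate 0b10001011 right by 2 (8-bit) = 0b11100010 = 226

226


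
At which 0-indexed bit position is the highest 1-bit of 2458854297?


0b10010010100011110010001110011001. Highest set bit at position 31

31


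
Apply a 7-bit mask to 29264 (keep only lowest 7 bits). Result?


29264 & 127 = 80

80


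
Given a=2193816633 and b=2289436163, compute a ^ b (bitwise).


2193816633 ^ 2289436163 = 179632698

179632698


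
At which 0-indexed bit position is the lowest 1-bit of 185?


0b10111001. Lowest set bit at position 0

0


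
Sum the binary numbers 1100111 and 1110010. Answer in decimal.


1100111 + 1110010 = 11011001 = 217

217


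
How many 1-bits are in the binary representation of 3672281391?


0b11011010111000101001000100101111 has 17 set bits

17


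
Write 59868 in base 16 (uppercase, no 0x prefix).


59868 = E9DC hex

E9DC


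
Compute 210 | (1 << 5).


210 | (1 << 5) = 210 | 32 = 242

242


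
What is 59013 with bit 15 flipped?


59013 ^ (1 << 15) = 59013 ^ 32768 = 26245

26245


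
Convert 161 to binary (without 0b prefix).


161 = 10100001 in binary

10100001


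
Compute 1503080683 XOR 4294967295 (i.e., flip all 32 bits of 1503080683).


1503080683 ^ 4294967295 = 2791886612

2791886612


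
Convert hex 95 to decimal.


95 hex = 149 decimal

149


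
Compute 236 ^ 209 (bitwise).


0b11101100 ^ 0b11010001 = 0b111101 = 61

61


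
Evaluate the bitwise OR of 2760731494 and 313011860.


0b10100100100011010110101101100110 | 0b10010101010000010111010010100 = 0b10110110101011010110111111110110 = 3064819702

3064819702


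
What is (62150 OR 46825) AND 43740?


Step 1: 62150 | 46825 = 63215
Step 2: 63215 & 43740 = 41676

41676


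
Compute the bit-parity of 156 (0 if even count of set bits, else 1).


0b10011100 has 4 ones => parity 0

0


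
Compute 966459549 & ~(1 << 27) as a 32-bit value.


966459549 & ~(1 << 27) = 832241821

832241821


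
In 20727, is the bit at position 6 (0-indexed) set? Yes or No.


0b101000011110111, bit 6 = 1. Yes

Yes


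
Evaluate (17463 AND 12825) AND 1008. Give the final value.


Step 1: 17463 & 12825 = 17
Step 2: 17 & 1008 = 16

16


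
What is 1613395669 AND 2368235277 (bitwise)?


0b1100000001010100111011011010101 & 0b10001101001010000110011100001101 = 0b1010000110011000000101 = 2647557

2647557


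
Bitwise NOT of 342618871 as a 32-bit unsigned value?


~0b10100011010111111001011110111 = 0b11101011100101000000110100001000 = 3952348424 (32-bit unsigned)

3952348424


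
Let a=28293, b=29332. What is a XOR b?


28293 ^ 29332 = 7185

7185


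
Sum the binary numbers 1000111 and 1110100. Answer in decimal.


1000111 + 1110100 = 10111011 = 187

187


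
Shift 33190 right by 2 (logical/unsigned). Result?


0b1000000110100110 >> 2 = 0b10000001101001 = 8297

8297


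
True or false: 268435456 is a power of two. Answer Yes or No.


0b10000000000000000000000000000. Only one bit set => Yes

Yes


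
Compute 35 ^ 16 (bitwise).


0b100011 ^ 0b10000 = 0b110011 = 51

51


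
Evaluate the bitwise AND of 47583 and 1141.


0b1011100111011111 & 0b10001110101 = 0b1010101 = 85

85


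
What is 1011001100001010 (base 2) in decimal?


1011001100001010 in decimal = 45834

45834


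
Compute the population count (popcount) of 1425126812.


0b1010100111100011011010110011100 has 17 set bits

17


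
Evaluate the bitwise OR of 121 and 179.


0b1111001 | 0b10110011 = 0b11111011 = 251

251


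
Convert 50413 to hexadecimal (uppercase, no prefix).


50413 = C4ED hex

C4ED


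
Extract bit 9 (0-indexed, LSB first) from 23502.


0b101101111001110, position 9 = 1

1


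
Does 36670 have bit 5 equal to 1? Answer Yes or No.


0b1000111100111110, bit 5 = 1. Yes

Yes


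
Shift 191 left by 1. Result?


0b10111111 << 1 = 0b101111110 = 382

382


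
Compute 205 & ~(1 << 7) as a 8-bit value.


205 & ~(1 << 7) = 77

77


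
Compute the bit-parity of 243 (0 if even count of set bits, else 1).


0b11110011 has 6 ones => parity 0

0


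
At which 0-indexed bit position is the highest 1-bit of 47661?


0b1011101000101101. Highest set bit at position 15

15


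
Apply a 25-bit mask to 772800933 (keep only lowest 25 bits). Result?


772800933 & 33554431 = 1048997

1048997


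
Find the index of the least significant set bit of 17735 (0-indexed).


0b100010101000111. Lowest set bit at position 0

0


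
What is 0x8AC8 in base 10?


8AC8 hex = 35528 decimal

35528


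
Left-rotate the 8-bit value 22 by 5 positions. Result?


Rotate 0b10110 left by 5 (8-bit) = 0b11000010 = 194

194


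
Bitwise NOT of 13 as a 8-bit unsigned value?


~0b1101 = 0b11110010 = 242 (8-bit unsigned)

242


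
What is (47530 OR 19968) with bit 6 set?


Step 1: 47530 | 19968 = 65450
Step 2: 65450 | (1 << 6) = 65450 | 64 = 65514

65514


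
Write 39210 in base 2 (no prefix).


39210 = 1001100100101010 in binary

1001100100101010


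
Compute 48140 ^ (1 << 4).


48140 ^ (1 << 4) = 48140 ^ 16 = 48156

48156


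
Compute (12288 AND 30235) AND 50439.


Step 1: 12288 & 30235 = 12288
Step 2: 12288 & 50439 = 0

0


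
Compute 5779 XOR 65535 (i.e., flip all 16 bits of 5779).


5779 ^ 65535 = 59756

59756


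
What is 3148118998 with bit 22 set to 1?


3148118998 | (1 << 22) = 3148118998 | 4194304 = 3152313302

3152313302


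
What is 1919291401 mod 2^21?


1919291401 & 2097151 = 397321

397321


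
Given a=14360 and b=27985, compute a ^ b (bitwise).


14360 ^ 27985 = 21833

21833


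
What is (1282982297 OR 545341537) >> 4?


Step 1: 1282982297 | 545341537 = 1828307449
Step 2: 1828307449 >> 4 = 114269215

114269215


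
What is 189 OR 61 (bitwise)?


0b10111101 | 0b111101 = 0b10111101 = 189

189


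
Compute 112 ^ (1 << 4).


112 ^ (1 << 4) = 112 ^ 16 = 96

96


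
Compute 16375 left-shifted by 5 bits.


0b11111111110111 << 5 = 0b1111111111011100000 = 524000

524000


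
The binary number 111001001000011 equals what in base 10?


111001001000011 in decimal = 29251

29251


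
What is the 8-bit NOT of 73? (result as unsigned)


~0b1001001 = 0b10110110 = 182 (8-bit unsigned)

182


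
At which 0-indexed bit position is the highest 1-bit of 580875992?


0b100010100111110111011011011000. Highest set bit at position 29

29


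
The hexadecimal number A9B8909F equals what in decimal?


A9B8909F hex = 2847445151 decimal

2847445151


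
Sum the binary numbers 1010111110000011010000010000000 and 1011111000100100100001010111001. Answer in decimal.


1010111110000011010000010000000 + 1011111000100100100001010111001 = 10110110110100111110001100111001 = 3067339577

3067339577


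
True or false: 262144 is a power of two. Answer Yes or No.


0b1000000000000000000. Only one bit set => Yes

Yes


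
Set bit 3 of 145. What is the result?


145 | (1 << 3) = 145 | 8 = 153

153


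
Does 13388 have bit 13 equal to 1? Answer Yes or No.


0b11010001001100, bit 13 = 1. Yes

Yes


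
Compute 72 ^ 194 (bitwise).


0b1001000 ^ 0b11000010 = 0b10001010 = 138

138


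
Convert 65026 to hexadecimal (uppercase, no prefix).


65026 = FE02 hex

FE02


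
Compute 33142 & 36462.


0b1000000101110110 & 0b1000111001101110 = 0b1000000001100110 = 32870

32870


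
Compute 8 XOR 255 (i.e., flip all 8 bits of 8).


8 ^ 255 = 247

247


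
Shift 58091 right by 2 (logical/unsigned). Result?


0b1110001011101011 >> 2 = 0b11100010111010 = 14522

14522


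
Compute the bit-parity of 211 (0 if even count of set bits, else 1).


0b11010011 has 5 ones => parity 1

1


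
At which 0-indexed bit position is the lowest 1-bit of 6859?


0b1101011001011. Lowest set bit at position 0

0


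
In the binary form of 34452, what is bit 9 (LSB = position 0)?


0b1000011010010100, position 9 = 1

1


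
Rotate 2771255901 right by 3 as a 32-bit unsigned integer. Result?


Rotate 0b10100101001011100000001001011101 right by 3 (32-bit) = 0b10110100101001011100000001001011 = 3030761547

3030761547


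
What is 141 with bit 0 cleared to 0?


141 & ~(1 << 0) = 140

140


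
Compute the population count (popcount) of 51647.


0b1100100110111111 has 11 set bits

11


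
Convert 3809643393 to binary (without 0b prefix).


3809643393 = 11100011000100101000101110000001 in binary

11100011000100101000101110000001


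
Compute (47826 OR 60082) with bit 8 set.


Step 1: 47826 | 60082 = 64242
Step 2: 64242 | (1 << 8) = 64242 | 256 = 64498

64498


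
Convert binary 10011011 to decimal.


10011011 in decimal = 155

155


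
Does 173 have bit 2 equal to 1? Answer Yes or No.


0b10101101, bit 2 = 1. Yes

Yes


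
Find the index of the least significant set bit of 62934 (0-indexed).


0b1111010111010110. Lowest set bit at position 1

1


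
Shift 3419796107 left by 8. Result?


0b11001011110101011111001010001011 << 8 = 0b1100101111010101111100101000101100000000 = 875467803392

875467803392


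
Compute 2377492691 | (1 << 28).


2377492691 | (1 << 28) = 2377492691 | 268435456 = 2645928147

2645928147


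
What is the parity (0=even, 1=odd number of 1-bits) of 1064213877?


0b111111011011101001110101110101 has 21 ones => parity 1

1


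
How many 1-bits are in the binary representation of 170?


0b10101010 has 4 set bits

4


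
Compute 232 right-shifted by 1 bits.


0b11101000 >> 1 = 0b1110100 = 116

116


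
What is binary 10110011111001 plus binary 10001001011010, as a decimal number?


10110011111001 + 10001001011010 = 100111101010011 = 20307

20307


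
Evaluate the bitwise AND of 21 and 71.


0b10101 & 0b1000111 = 0b101 = 5

5


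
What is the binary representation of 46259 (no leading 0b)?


46259 = 1011010010110011 in binary

1011010010110011


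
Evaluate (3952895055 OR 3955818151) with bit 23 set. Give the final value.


Step 1: 3952895055 | 3955818151 = 3957128943
Step 2: 3957128943 | (1 << 23) = 3957128943 | 8388608 = 3957128943

3957128943


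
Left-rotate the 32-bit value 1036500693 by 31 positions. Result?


Rotate 0b111101110001111011111011010101 left by 31 (32-bit) = 0b10011110111000111101111101101010 = 2665733994

2665733994


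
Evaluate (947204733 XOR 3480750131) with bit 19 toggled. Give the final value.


Step 1: 947204733 ^ 3480750131 = 4144839246
Step 2: 4144839246 ^ (1 << 19) = 4144839246 ^ 524288 = 4144314958

4144314958


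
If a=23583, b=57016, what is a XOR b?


23583 ^ 57016 = 33447

33447


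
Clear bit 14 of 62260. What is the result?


62260 & ~(1 << 14) = 45876

45876


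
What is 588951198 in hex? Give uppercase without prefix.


588951198 = 231AAE9E hex

231AAE9E


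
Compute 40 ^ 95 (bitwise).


0b101000 ^ 0b1011111 = 0b1110111 = 119

119


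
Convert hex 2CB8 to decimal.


2CB8 hex = 11448 decimal

11448


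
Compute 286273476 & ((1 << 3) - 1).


286273476 & 7 = 4

4


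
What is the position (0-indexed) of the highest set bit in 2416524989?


0b10010000000010010011111010111101. Highest set bit at position 31

31


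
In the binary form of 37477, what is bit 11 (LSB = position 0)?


0b1001001001100101, position 11 = 0

0


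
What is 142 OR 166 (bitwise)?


0b10001110 | 0b10100110 = 0b10101110 = 174

174


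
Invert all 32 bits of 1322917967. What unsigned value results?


1322917967 ^ 4294967295 = 2972049328

2972049328


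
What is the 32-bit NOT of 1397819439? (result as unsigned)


~0b1010011010100010000100000101111 = 0b10101100101011101111011111010000 = 2897147856 (32-bit unsigned)

2897147856


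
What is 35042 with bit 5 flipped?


35042 ^ (1 << 5) = 35042 ^ 32 = 35010

35010


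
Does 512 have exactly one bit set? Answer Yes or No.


0b1000000000. Only one bit set => Yes

Yes


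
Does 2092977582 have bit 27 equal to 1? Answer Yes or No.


0b1111100110000000100110110101110, bit 27 = 1. Yes

Yes


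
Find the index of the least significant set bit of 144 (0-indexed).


0b10010000. Lowest set bit at position 4

4


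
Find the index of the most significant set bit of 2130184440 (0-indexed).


0b1111110111110000000100011111000. Highest set bit at position 30

30


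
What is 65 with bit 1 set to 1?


65 | (1 << 1) = 65 | 2 = 67

67


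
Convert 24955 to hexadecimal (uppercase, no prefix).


24955 = 617B hex

617B


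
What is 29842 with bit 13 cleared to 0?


29842 & ~(1 << 13) = 21650

21650


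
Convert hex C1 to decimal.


C1 hex = 193 decimal

193


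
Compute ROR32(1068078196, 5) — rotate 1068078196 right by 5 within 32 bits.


Rotate 0b111111101010011001010001110100 right by 5 (32-bit) = 0b10100001111111010100110010100011 = 2717732003

2717732003


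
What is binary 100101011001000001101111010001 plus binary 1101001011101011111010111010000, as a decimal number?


100101011001000001101111010001 + 1101001011101011111010111010000 = 10001110110110100001000110100001 = 2396656033

2396656033


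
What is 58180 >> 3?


0b1110001101000100 >> 3 = 0b1110001101000 = 7272

7272


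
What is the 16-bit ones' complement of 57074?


57074 ^ 65535 = 8461

8461


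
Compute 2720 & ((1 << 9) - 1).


2720 & 511 = 160

160


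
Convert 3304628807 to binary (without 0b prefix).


3304628807 = 11000100111110001010001001000111 in binary

11000100111110001010001001000111


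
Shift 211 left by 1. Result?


0b11010011 << 1 = 0b110100110 = 422

422


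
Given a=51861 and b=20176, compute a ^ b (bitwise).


51861 ^ 20176 = 33861

33861


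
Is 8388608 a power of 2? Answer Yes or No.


0b100000000000000000000000. Only one bit set => Yes

Yes


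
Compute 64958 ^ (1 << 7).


64958 ^ (1 << 7) = 64958 ^ 128 = 64830

64830


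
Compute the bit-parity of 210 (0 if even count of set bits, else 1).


0b11010010 has 4 ones => parity 0

0


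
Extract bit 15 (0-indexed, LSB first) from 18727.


0b100100100100111, position 15 = 0

0


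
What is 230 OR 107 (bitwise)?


0b11100110 | 0b1101011 = 0b11101111 = 239

239


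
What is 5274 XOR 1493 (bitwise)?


0b1010010011010 ^ 0b10111010101 = 0b1000101001111 = 4431

4431


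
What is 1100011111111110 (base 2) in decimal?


1100011111111110 in decimal = 51198

51198


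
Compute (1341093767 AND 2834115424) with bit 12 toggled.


Step 1: 1341093767 & 2834115424 = 149758720
Step 2: 149758720 ^ (1 << 12) = 149758720 ^ 4096 = 149762816

149762816
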